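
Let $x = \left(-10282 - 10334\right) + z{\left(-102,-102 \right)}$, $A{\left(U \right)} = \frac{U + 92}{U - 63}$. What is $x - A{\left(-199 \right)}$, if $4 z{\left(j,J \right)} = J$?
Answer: $- \frac{2704090}{131} \approx -20642.0$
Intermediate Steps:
$z{\left(j,J \right)} = \frac{J}{4}$
$A{\left(U \right)} = \frac{92 + U}{-63 + U}$
$x = - \frac{41283}{2}$ ($x = \left(-10282 - 10334\right) + \frac{1}{4} \left(-102\right) = -20616 - \frac{51}{2} = - \frac{41283}{2} \approx -20642.0$)
$x - A{\left(-199 \right)} = - \frac{41283}{2} - \frac{92 - 199}{-63 - 199} = - \frac{41283}{2} - \frac{1}{-262} \left(-107\right) = - \frac{41283}{2} - \left(- \frac{1}{262}\right) \left(-107\right) = - \frac{41283}{2} - \frac{107}{262} = - \frac{2704090}{131}$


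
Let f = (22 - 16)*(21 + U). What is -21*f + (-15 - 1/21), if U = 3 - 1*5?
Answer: -50590/21 ≈ -2409.0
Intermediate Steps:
U = -2 (U = 3 - 5 = -2)
f = 114 (f = (22 - 16)*(21 - 2) = 6*19 = 114)
-21*f + (-15 - 1/21) = -21*114 + (-15 - 1/21) = -2394 + (-15 - 1*1/21) = -2394 + (-15 - 1/21) = -2394 - 316/21 = -50590/21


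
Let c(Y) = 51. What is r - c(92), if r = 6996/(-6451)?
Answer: -335997/6451 ≈ -52.084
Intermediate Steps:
r = -6996/6451 (r = 6996*(-1/6451) = -6996/6451 ≈ -1.0845)
r - c(92) = -6996/6451 - 1*51 = -6996/6451 - 51 = -335997/6451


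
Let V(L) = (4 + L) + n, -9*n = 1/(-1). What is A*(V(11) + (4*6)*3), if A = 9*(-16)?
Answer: -12544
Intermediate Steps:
A = -144
n = ⅑ (n = -⅑/(-1) = -⅑*(-1) = ⅑ ≈ 0.11111)
V(L) = 37/9 + L (V(L) = (4 + L) + ⅑ = 37/9 + L)
A*(V(11) + (4*6)*3) = -144*((37/9 + 11) + (4*6)*3) = -144*(136/9 + 24*3) = -144*(136/9 + 72) = -144*784/9 = -12544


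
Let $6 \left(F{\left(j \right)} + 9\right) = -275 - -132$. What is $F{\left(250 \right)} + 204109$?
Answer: $\frac{1224457}{6} \approx 2.0408 \cdot 10^{5}$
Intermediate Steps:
$F{\left(j \right)} = - \frac{197}{6}$ ($F{\left(j \right)} = -9 + \frac{-275 - -132}{6} = -9 + \frac{-275 + 132}{6} = -9 + \frac{1}{6} \left(-143\right) = -9 - \frac{143}{6} = - \frac{197}{6}$)
$F{\left(250 \right)} + 204109 = - \frac{197}{6} + 204109 = \frac{1224457}{6}$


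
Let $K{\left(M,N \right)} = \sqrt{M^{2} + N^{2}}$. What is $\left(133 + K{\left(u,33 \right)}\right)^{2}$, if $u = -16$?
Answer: $\left(133 + \sqrt{1345}\right)^{2} \approx 28789.0$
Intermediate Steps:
$\left(133 + K{\left(u,33 \right)}\right)^{2} = \left(133 + \sqrt{\left(-16\right)^{2} + 33^{2}}\right)^{2} = \left(133 + \sqrt{256 + 1089}\right)^{2} = \left(133 + \sqrt{1345}\right)^{2}$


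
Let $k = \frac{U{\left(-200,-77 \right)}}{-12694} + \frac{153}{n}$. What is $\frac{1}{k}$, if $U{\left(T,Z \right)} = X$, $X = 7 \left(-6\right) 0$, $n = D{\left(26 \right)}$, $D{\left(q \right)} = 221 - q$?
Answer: $\frac{65}{51} \approx 1.2745$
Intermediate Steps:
$n = 195$ ($n = 221 - 26 = 195$)
$X = 0$ ($X = \left(-42\right) 0 = 0$)
$U{\left(T,Z \right)} = 0$
$k = \frac{51}{65}$ ($k = \frac{0}{-12694} + \frac{153}{195} = 0 \left(- \frac{1}{12694}\right) + 153 \cdot \frac{1}{195} = 0 + \frac{51}{65} = \frac{51}{65} \approx 0.78462$)
$\frac{1}{k} = \frac{1}{\frac{51}{65}} = \frac{65}{51}$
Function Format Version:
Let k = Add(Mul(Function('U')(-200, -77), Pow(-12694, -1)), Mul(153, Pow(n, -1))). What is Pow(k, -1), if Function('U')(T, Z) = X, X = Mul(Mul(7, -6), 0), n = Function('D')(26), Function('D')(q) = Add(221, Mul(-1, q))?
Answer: Rational(65, 51) ≈ 1.2745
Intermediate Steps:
n = 195 (n = Add(221, Mul(-1, 26)) = Add(221, -26) = 195)
X = 0 (X = Mul(-42, 0) = 0)
Function('U')(T, Z) = 0
k = Rational(51, 65) (k = Add(Mul(0, Pow(-12694, -1)), Mul(153, Pow(195, -1))) = Add(Mul(0, Rational(-1, 12694)), Mul(153, Rational(1, 195))) = Add(0, Rational(51, 65)) = Rational(51, 65) ≈ 0.78462)
Pow(k, -1) = Pow(Rational(51, 65), -1) = Rational(65, 51)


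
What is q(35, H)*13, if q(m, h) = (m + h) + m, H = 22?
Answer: 1196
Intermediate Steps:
q(m, h) = h + 2*m (q(m, h) = (h + m) + m = h + 2*m)
q(35, H)*13 = (22 + 2*35)*13 = (22 + 70)*13 = 92*13 = 1196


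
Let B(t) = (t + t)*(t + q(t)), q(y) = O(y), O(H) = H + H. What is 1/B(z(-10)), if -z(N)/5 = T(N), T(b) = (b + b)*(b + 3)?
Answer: 1/2940000 ≈ 3.4014e-7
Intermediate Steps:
T(b) = 2*b*(3 + b) (T(b) = (2*b)*(3 + b) = 2*b*(3 + b))
O(H) = 2*H
z(N) = -10*N*(3 + N)
q(y) = 2*y
B(t) = 6*t² (B(t) = (t + t)*(t + 2*t) = (2*t)*(3*t) = 6*t²)
1/B(z(-10)) = 1/(6*(-10*(-10)*(3 - 10))²) = 1/(6*(-10*(-10)*(-7))²) = 1/(6*(-700)²) = 1/(6*490000) = 1/2940000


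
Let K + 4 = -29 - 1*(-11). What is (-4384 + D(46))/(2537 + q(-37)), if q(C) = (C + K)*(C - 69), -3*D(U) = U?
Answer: -13198/26373 ≈ -0.50044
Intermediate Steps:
D(U) = -U/3
K = -22 (K = -4 + (-29 - 1*(-11)) = -4 + (-29 + 11) = -4 - 18 = -22)
q(C) = (-69 + C)*(-22 + C) (q(C) = (C - 22)*(C - 69) = (-22 + C)*(-69 + C) = (-69 + C)*(-22 + C))
(-4384 + D(46))/(2537 + q(-37)) = (-4384 - 1/3*46)/(2537 + (1518 + (-37)**2 - 91*(-37))) = (-4384 - 46/3)/(2537 + (1518 + 1369 + 3367)) = -13198/(3*(2537 + 6254)) = -13198/3/8791 = -13198/3*1/8791 = -13198/26373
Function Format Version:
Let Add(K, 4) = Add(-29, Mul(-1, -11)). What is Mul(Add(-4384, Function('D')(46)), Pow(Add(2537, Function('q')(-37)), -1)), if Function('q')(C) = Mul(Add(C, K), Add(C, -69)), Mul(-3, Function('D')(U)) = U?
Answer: Rational(-13198, 26373) ≈ -0.50044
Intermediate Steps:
Function('D')(U) = Mul(Rational(-1, 3), U)
K = -22 (K = Add(-4, Add(-29, Mul(-1, -11))) = Add(-4, Add(-29, 11)) = Add(-4, -18) = -22)
Function('q')(C) = Mul(Add(-69, C), Add(-22, C)) (Function('q')(C) = Mul(Add(C, -22), Add(C, -69)) = Mul(Add(-22, C), Add(-69, C)) = Mul(Add(-69, C), Add(-22, C)))
Mul(Add(-4384, Function('D')(46)), Pow(Add(2537, Function('q')(-37)), -1)) = Mul(Add(-4384, Mul(Rational(-1, 3), 46)), Pow(Add(2537, Add(1518, Pow(-37, 2), Mul(-91, -37))), -1)) = Mul(Add(-4384, Rational(-46, 3)), Pow(Add(2537, Add(1518, 1369, 3367)), -1)) = Mul(Rational(-13198, 3), Pow(Add(2537, 6254), -1)) = Mul(Rational(-13198, 3), Pow(8791, -1)) = Mul(Rational(-13198, 3), Rational(1, 8791)) = Rational(-13198, 26373)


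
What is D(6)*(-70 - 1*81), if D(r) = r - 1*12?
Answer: 906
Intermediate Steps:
D(r) = -12 + r (D(r) = r - 12 = -12 + r)
D(6)*(-70 - 1*81) = (-12 + 6)*(-70 - 1*81) = -6*(-70 - 81) = -6*(-151) = 906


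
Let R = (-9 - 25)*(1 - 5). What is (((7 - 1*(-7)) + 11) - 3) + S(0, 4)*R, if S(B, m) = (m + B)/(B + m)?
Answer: 158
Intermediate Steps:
S(B, m) = 1 (S(B, m) = (B + m)/(B + m) = 1)
R = 136 (R = -34*(-4) = 136)
(((7 - 1*(-7)) + 11) - 3) + S(0, 4)*R = (((7 - 1*(-7)) + 11) - 3) + 1*136 = (((7 + 7) + 11) - 3) + 136 = ((14 + 11) - 3) + 136 = (25 - 3) + 136 = 22 + 136 = 158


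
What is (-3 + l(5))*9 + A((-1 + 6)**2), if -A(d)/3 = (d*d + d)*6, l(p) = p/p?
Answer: -11718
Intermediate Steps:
l(p) = 1
A(d) = -18*d - 18*d**2 (A(d) = -3*(d*d + d)*6 = -3*(d**2 + d)*6 = -3*(d + d**2)*6 = -3*(6*d + 6*d**2) = -18*d - 18*d**2)
(-3 + l(5))*9 + A((-1 + 6)**2) = (-3 + 1)*9 - 18*(-1 + 6)**2*(1 + (-1 + 6)**2) = -2*9 - 18*5**2*(1 + 5**2) = -18 - 18*25*(1 + 25) = -18 - 18*25*26 = -18 - 11700 = -11718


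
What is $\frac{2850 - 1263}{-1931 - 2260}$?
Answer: $- \frac{529}{1397} \approx -0.37867$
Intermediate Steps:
$\frac{2850 - 1263}{-1931 - 2260} = \frac{1587}{-4191} = 1587 \left(- \frac{1}{4191}\right) = - \frac{529}{1397}$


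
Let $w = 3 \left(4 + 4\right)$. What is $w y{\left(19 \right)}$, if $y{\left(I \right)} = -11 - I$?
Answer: $-720$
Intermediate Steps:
$w = 24$ ($w = 3 \cdot 8 = 24$)
$w y{\left(19 \right)} = 24 \left(-11 - 19\right) = 24 \left(-30\right) = -720$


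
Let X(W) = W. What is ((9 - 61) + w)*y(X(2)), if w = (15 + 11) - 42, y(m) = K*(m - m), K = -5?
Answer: 0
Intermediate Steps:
y(m) = 0 (y(m) = -5*(m - m) = -5*0 = 0)
w = -16 (w = 26 - 42 = -16)
((9 - 61) + w)*y(X(2)) = ((9 - 61) - 16)*0 = (-52 - 16)*0 = -68*0 = 0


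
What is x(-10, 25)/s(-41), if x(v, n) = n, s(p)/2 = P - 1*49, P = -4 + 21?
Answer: -25/64 ≈ -0.39063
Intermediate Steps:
P = 17
s(p) = -64 (s(p) = 2*(17 - 1*49) = 2*(17 - 49) = 2*(-32) = -64)
x(-10, 25)/s(-41) = 25/(-64) = 25*(-1/64) = -25/64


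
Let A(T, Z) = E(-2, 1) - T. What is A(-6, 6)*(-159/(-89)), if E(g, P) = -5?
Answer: 159/89 ≈ 1.7865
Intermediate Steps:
A(T, Z) = -5 - T
A(-6, 6)*(-159/(-89)) = (-5 - 1*(-6))*(-159/(-89)) = (-5 + 6)*(-159*(-1/89)) = 1*(159/89) = 159/89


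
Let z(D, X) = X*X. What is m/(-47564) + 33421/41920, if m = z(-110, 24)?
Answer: 391372631/498470720 ≈ 0.78515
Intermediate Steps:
z(D, X) = X²
m = 576 (m = 24² = 576)
m/(-47564) + 33421/41920 = 576/(-47564) + 33421/41920 = 576*(-1/47564) + 33421*(1/41920) = -144/11891 + 33421/41920 = 391372631/498470720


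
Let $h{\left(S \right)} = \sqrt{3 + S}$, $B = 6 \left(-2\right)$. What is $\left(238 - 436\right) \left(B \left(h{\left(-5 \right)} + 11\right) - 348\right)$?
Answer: $95040 + 2376 i \sqrt{2} \approx 95040.0 + 3360.2 i$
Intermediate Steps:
$B = -12$
$\left(238 - 436\right) \left(B \left(h{\left(-5 \right)} + 11\right) - 348\right) = \left(238 - 436\right) \left(- 12 \left(\sqrt{3 - 5} + 11\right) - 348\right) = - 198 \left(- 12 \left(\sqrt{-2} + 11\right) - 348\right) = - 198 \left(- 12 \left(i \sqrt{2} + 11\right) - 348\right) = - 198 \left(- 12 \left(11 + i \sqrt{2}\right) - 348\right) = - 198 \left(\left(-132 - 12 i \sqrt{2}\right) - 348\right) = - 198 \left(-480 - 12 i \sqrt{2}\right) = 95040 + 2376 i \sqrt{2}$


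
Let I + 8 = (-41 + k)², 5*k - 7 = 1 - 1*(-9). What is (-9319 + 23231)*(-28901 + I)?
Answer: -9562844472/25 ≈ -3.8251e+8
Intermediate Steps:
k = 17/5 (k = 7/5 + (1 - 1*(-9))/5 = 7/5 + (1 + 9)/5 = 7/5 + (⅕)*10 = 7/5 + 2 = 17/5 ≈ 3.4000)
I = 35144/25 (I = -8 + (-41 + 17/5)² = -8 + (-188/5)² = -8 + 35344/25 = 35144/25 ≈ 1405.8)
(-9319 + 23231)*(-28901 + I) = (-9319 + 23231)*(-28901 + 35144/25) = 13912*(-687381/25) = -9562844472/25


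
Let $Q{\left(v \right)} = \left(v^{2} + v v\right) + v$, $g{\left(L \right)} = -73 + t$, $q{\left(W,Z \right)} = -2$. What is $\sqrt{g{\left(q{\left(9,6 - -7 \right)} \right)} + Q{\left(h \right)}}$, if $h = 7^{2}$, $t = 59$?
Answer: $\sqrt{4837} \approx 69.549$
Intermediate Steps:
$g{\left(L \right)} = -14$ ($g{\left(L \right)} = -73 + 59 = -14$)
$h = 49$
$Q{\left(v \right)} = v + 2 v^{2}$ ($Q{\left(v \right)} = \left(v^{2} + v^{2}\right) + v = 2 v^{2} + v = v + 2 v^{2}$)
$\sqrt{g{\left(q{\left(9,6 - -7 \right)} \right)} + Q{\left(h \right)}} = \sqrt{-14 + 49 \left(1 + 2 \cdot 49\right)} = \sqrt{-14 + 49 \left(1 + 98\right)} = \sqrt{-14 + 49 \cdot 99} = \sqrt{-14 + 4851} = \sqrt{4837}$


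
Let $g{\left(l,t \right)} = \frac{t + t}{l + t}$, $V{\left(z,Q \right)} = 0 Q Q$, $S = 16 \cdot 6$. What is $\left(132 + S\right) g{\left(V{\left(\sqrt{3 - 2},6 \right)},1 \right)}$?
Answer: $456$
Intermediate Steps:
$S = 96$
$V{\left(z,Q \right)} = 0$ ($V{\left(z,Q \right)} = 0 Q = 0$)
$g{\left(l,t \right)} = \frac{2 t}{l + t}$
$\left(132 + S\right) g{\left(V{\left(\sqrt{3 - 2},6 \right)},1 \right)} = \left(132 + 96\right) 2 \cdot 1 \frac{1}{0 + 1} = 228 \cdot 2 \cdot 1 \cdot 1^{-1} = 228 \cdot 2 \cdot 1 \cdot 1 = 228 \cdot 2 = 456$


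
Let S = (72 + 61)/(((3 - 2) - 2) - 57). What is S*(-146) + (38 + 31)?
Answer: 11710/29 ≈ 403.79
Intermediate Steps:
S = -133/58 (S = 133/((1 - 2) - 57) = 133/(-1 - 57) = 133/(-58) = 133*(-1/58) = -133/58 ≈ -2.2931)
S*(-146) + (38 + 31) = -133/58*(-146) + (38 + 31) = 9709/29 + 69 = 11710/29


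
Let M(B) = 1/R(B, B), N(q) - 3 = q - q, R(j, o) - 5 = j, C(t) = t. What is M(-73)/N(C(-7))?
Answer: -1/204 ≈ -0.0049020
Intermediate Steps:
R(j, o) = 5 + j
N(q) = 3 (N(q) = 3 + (q - q) = 3 + 0 = 3)
M(B) = 1/(5 + B)
M(-73)/N(C(-7)) = 1/((5 - 73)*3) = (⅓)/(-68) = -1/68*⅓ = -1/204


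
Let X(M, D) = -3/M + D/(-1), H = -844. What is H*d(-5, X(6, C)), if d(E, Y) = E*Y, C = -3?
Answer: 10550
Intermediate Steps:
X(M, D) = -D - 3/M (X(M, D) = -3/M + D*(-1) = -3/M - D = -D - 3/M)
H*d(-5, X(6, C)) = -(-4220)*(-1*(-3) - 3/6) = -(-4220)*(3 - 3*⅙) = -(-4220)*(3 - ½) = -(-4220)*5/2 = -844*(-25/2) = 10550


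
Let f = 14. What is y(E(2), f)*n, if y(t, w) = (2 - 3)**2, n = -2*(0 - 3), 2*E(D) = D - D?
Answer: 6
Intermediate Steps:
E(D) = 0 (E(D) = (D - D)/2 = (1/2)*0 = 0)
n = 6 (n = -2*(-3) = 6)
y(t, w) = 1 (y(t, w) = (-1)**2 = 1)
y(E(2), f)*n = 1*6 = 6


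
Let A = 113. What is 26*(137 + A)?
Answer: 6500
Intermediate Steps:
26*(137 + A) = 26*(137 + 113) = 26*250 = 6500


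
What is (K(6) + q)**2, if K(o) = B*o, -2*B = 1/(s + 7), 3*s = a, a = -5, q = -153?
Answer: 6036849/256 ≈ 23581.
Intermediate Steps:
s = -5/3 (s = (1/3)*(-5) = -5/3 ≈ -1.6667)
B = -3/32 (B = -1/(2*(-5/3 + 7)) = -1/(2*16/3) = -1/2*3/16 = -3/32 ≈ -0.093750)
K(o) = -3*o/32
(K(6) + q)**2 = (-3/32*6 - 153)**2 = (-9/16 - 153)**2 = (-2457/16)**2 = 6036849/256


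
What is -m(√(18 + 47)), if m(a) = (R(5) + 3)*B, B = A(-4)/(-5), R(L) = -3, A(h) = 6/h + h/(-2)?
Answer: 0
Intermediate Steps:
A(h) = 6/h - h/2 (A(h) = 6/h + h*(-½) = 6/h - h/2)
B = -⅒ (B = (6/(-4) - ½*(-4))/(-5) = (6*(-¼) + 2)*(-⅕) = (-3/2 + 2)*(-⅕) = (½)*(-⅕) = -⅒ ≈ -0.10000)
m(a) = 0 (m(a) = (-3 + 3)*(-⅒) = 0*(-⅒) = 0)
-m(√(18 + 47)) = -1*0 = 0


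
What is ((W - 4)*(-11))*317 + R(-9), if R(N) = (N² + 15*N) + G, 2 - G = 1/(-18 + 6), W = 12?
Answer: -335375/12 ≈ -27948.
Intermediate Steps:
G = 25/12 (G = 2 - 1/(-18 + 6) = 2 - 1/(-12) = 2 - 1*(-1/12) = 2 + 1/12 = 25/12 ≈ 2.0833)
R(N) = 25/12 + N² + 15*N (R(N) = (N² + 15*N) + 25/12 = 25/12 + N² + 15*N)
((W - 4)*(-11))*317 + R(-9) = ((12 - 4)*(-11))*317 + (25/12 + (-9)² + 15*(-9)) = (8*(-11))*317 + (25/12 + 81 - 135) = -88*317 - 623/12 = -27896 - 623/12 = -335375/12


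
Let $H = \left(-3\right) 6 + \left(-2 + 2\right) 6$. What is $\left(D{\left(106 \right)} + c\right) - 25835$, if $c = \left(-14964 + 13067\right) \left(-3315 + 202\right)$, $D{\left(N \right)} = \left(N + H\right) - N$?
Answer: $5879508$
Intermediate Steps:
$H = -18$ ($H = -18 + 0 \cdot 6 = -18 + 0 = -18$)
$D{\left(N \right)} = -18$ ($D{\left(N \right)} = \left(N - 18\right) - N = \left(-18 + N\right) - N = -18$)
$c = 5905361$ ($c = \left(-1897\right) \left(-3113\right) = 5905361$)
$\left(D{\left(106 \right)} + c\right) - 25835 = \left(-18 + 5905361\right) - 25835 = 5905343 - 25835 = 5879508$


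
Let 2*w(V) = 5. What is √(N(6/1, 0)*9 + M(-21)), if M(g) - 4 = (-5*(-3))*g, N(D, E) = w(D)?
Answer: I*√1154/2 ≈ 16.985*I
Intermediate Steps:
w(V) = 5/2 (w(V) = (½)*5 = 5/2)
N(D, E) = 5/2
M(g) = 4 + 15*g (M(g) = 4 + (-5*(-3))*g = 4 + 15*g)
√(N(6/1, 0)*9 + M(-21)) = √((5/2)*9 + (4 + 15*(-21))) = √(45/2 + (4 - 315)) = √(45/2 - 311) = √(-577/2) = I*√1154/2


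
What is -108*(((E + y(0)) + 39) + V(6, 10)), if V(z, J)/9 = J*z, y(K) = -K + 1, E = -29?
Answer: -59508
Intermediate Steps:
y(K) = 1 - K
V(z, J) = 9*J*z (V(z, J) = 9*(J*z) = 9*J*z)
-108*(((E + y(0)) + 39) + V(6, 10)) = -108*(((-29 + (1 - 1*0)) + 39) + 9*10*6) = -108*(((-29 + (1 + 0)) + 39) + 540) = -108*(((-29 + 1) + 39) + 540) = -108*((-28 + 39) + 540) = -108*(11 + 540) = -108*551 = -59508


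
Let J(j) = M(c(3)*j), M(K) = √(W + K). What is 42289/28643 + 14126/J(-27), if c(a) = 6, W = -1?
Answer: 42289/28643 - 14126*I*√163/163 ≈ 1.4764 - 1106.4*I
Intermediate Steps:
M(K) = √(-1 + K)
J(j) = √(-1 + 6*j)
42289/28643 + 14126/J(-27) = 42289/28643 + 14126/(√(-1 + 6*(-27))) = 42289*(1/28643) + 14126/(√(-1 - 162)) = 42289/28643 + 14126/(√(-163)) = 42289/28643 + 14126/((I*√163)) = 42289/28643 + 14126*(-I*√163/163) = 42289/28643 - 14126*I*√163/163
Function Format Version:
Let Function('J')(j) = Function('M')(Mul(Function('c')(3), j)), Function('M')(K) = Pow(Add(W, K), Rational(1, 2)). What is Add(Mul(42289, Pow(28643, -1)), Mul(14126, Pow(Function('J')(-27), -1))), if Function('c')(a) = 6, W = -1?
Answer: Add(Rational(42289, 28643), Mul(Rational(-14126, 163), I, Pow(163, Rational(1, 2)))) ≈ Add(1.4764, Mul(-1106.4, I))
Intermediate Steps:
Function('M')(K) = Pow(Add(-1, K), Rational(1, 2))
Function('J')(j) = Pow(Add(-1, Mul(6, j)), Rational(1, 2))
Add(Mul(42289, Pow(28643, -1)), Mul(14126, Pow(Function('J')(-27), -1))) = Add(Mul(42289, Pow(28643, -1)), Mul(14126, Pow(Pow(Add(-1, Mul(6, -27)), Rational(1, 2)), -1))) = Add(Mul(42289, Rational(1, 28643)), Mul(14126, Pow(Pow(Add(-1, -162), Rational(1, 2)), -1))) = Add(Rational(42289, 28643), Mul(14126, Pow(Pow(-163, Rational(1, 2)), -1))) = Add(Rational(42289, 28643), Mul(14126, Pow(Mul(I, Pow(163, Rational(1, 2))), -1))) = Add(Rational(42289, 28643), Mul(14126, Mul(Rational(-1, 163), I, Pow(163, Rational(1, 2))))) = Add(Rational(42289, 28643), Mul(Rational(-14126, 163), I, Pow(163, Rational(1, 2))))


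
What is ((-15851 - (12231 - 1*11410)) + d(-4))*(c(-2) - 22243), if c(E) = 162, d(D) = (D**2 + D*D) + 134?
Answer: 364468986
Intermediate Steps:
d(D) = 134 + 2*D**2 (d(D) = (D**2 + D**2) + 134 = 2*D**2 + 134 = 134 + 2*D**2)
((-15851 - (12231 - 1*11410)) + d(-4))*(c(-2) - 22243) = ((-15851 - (12231 - 1*11410)) + (134 + 2*(-4)**2))*(162 - 22243) = ((-15851 - (12231 - 11410)) + (134 + 2*16))*(-22081) = ((-15851 - 1*821) + (134 + 32))*(-22081) = ((-15851 - 821) + 166)*(-22081) = (-16672 + 166)*(-22081) = -16506*(-22081) = 364468986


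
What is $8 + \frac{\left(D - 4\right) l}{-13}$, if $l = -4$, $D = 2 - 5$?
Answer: $\frac{76}{13} \approx 5.8462$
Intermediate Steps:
$D = -3$
$8 + \frac{\left(D - 4\right) l}{-13} = 8 + \frac{\left(-3 - 4\right) \left(-4\right)}{-13} = 8 + \left(-7\right) \left(-4\right) \left(- \frac{1}{13}\right) = 8 + 28 \left(- \frac{1}{13}\right) = 8 - \frac{28}{13} = \frac{76}{13}$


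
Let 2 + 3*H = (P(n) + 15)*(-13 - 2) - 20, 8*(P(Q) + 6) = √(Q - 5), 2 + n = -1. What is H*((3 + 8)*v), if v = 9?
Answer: -5181 - 495*I*√2/4 ≈ -5181.0 - 175.01*I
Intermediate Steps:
n = -3 (n = -2 - 1 = -3)
P(Q) = -6 + √(-5 + Q)/8 (P(Q) = -6 + √(Q - 5)/8 = -6 + √(-5 + Q)/8)
H = -157/3 - 5*I*√2/4 (H = -⅔ + (((-6 + √(-5 - 3)/8) + 15)*(-13 - 2) - 20)/3 = -⅔ + (((-6 + √(-8)/8) + 15)*(-15) - 20)/3 = -⅔ + (((-6 + (2*I*√2)/8) + 15)*(-15) - 20)/3 = -⅔ + (((-6 + I*√2/4) + 15)*(-15) - 20)/3 = -⅔ + ((9 + I*√2/4)*(-15) - 20)/3 = -⅔ + ((-135 - 15*I*√2/4) - 20)/3 = -⅔ + (-155 - 15*I*√2/4)/3 = -⅔ + (-155/3 - 5*I*√2/4) = -157/3 - 5*I*√2/4 ≈ -52.333 - 1.7678*I)
H*((3 + 8)*v) = (-157/3 - 5*I*√2/4)*((3 + 8)*9) = (-157/3 - 5*I*√2/4)*(11*9) = (-157/3 - 5*I*√2/4)*99 = -5181 - 495*I*√2/4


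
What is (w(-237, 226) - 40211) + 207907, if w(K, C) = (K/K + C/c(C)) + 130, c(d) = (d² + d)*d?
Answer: 8609860755/51302 ≈ 1.6783e+5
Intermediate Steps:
c(d) = d*(d + d²) (c(d) = (d + d²)*d = d*(d + d²))
w(K, C) = 131 + 1/(C*(1 + C)) (w(K, C) = (K/K + C/((C²*(1 + C)))) + 130 = (1 + C*(1/(C²*(1 + C)))) + 130 = (1 + 1/(C*(1 + C))) + 130 = 131 + 1/(C*(1 + C)))
(w(-237, 226) - 40211) + 207907 = ((1 + 131*226*(1 + 226))/(226*(1 + 226)) - 40211) + 207907 = ((1/226)*(1 + 131*226*227)/227 - 40211) + 207907 = ((1/226)*(1/227)*(1 + 6720562) - 40211) + 207907 = ((1/226)*(1/227)*6720563 - 40211) + 207907 = (6720563/51302 - 40211) + 207907 = -2056184159/51302 + 207907 = 8609860755/51302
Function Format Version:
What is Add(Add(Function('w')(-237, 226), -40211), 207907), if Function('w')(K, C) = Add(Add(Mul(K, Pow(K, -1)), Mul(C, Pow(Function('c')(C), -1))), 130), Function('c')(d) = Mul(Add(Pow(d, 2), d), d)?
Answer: Rational(8609860755, 51302) ≈ 1.6783e+5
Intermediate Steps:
Function('c')(d) = Mul(d, Add(d, Pow(d, 2))) (Function('c')(d) = Mul(Add(d, Pow(d, 2)), d) = Mul(d, Add(d, Pow(d, 2))))
Function('w')(K, C) = Add(131, Mul(Pow(C, -1), Pow(Add(1, C), -1))) (Function('w')(K, C) = Add(Add(Mul(K, Pow(K, -1)), Mul(C, Pow(Mul(Pow(C, 2), Add(1, C)), -1))), 130) = Add(Add(1, Mul(C, Mul(Pow(C, -2), Pow(Add(1, C), -1)))), 130) = Add(Add(1, Mul(Pow(C, -1), Pow(Add(1, C), -1))), 130) = Add(131, Mul(Pow(C, -1), Pow(Add(1, C), -1))))
Add(Add(Function('w')(-237, 226), -40211), 207907) = Add(Add(Mul(Pow(226, -1), Pow(Add(1, 226), -1), Add(1, Mul(131, 226, Add(1, 226)))), -40211), 207907) = Add(Add(Mul(Rational(1, 226), Pow(227, -1), Add(1, Mul(131, 226, 227))), -40211), 207907) = Add(Add(Mul(Rational(1, 226), Rational(1, 227), Add(1, 6720562)), -40211), 207907) = Add(Add(Mul(Rational(1, 226), Rational(1, 227), 6720563), -40211), 207907) = Add(Add(Rational(6720563, 51302), -40211), 207907) = Add(Rational(-2056184159, 51302), 207907) = Rational(8609860755, 51302)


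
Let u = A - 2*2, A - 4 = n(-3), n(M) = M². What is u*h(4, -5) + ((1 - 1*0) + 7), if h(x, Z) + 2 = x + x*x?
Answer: 170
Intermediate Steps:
A = 13 (A = 4 + (-3)² = 4 + 9 = 13)
h(x, Z) = -2 + x + x² (h(x, Z) = -2 + (x + x*x) = -2 + (x + x²) = -2 + x + x²)
u = 9 (u = 13 - 2*2 = 13 - 4 = 9)
u*h(4, -5) + ((1 - 1*0) + 7) = 9*(-2 + 4 + 4²) + ((1 - 1*0) + 7) = 9*(-2 + 4 + 16) + ((1 + 0) + 7) = 9*18 + (1 + 7) = 162 + 8 = 170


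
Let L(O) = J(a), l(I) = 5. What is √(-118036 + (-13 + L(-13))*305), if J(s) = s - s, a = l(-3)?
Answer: I*√122001 ≈ 349.29*I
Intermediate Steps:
a = 5
J(s) = 0
L(O) = 0
√(-118036 + (-13 + L(-13))*305) = √(-118036 + (-13 + 0)*305) = √(-118036 - 13*305) = √(-118036 - 3965) = √(-122001) = I*√122001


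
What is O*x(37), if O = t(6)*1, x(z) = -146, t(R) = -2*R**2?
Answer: 10512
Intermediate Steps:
O = -72 (O = -2*6**2*1 = -2*36*1 = -72*1 = -72)
O*x(37) = -72*(-146) = 10512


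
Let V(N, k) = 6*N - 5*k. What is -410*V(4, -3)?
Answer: -15990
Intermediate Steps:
V(N, k) = -5*k + 6*N
-410*V(4, -3) = -410*(-5*(-3) + 6*4) = -410*(15 + 24) = -410*39 = -15990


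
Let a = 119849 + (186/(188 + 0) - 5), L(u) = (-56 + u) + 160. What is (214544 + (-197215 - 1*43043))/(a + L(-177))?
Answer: -2417116/11258567 ≈ -0.21469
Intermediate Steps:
L(u) = 104 + u
a = 11265429/94 (a = 119849 + (186/188 - 5) = 119849 + ((1/188)*186 - 5) = 119849 + (93/94 - 5) = 119849 - 377/94 = 11265429/94 ≈ 1.1985e+5)
(214544 + (-197215 - 1*43043))/(a + L(-177)) = (214544 + (-197215 - 1*43043))/(11265429/94 + (104 - 177)) = (214544 + (-197215 - 43043))/(11265429/94 - 73) = (214544 - 240258)/(11258567/94) = -25714*94/11258567 = -2417116/11258567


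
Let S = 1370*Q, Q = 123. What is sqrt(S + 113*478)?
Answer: 2*sqrt(55631) ≈ 471.72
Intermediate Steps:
S = 168510 (S = 1370*123 = 168510)
sqrt(S + 113*478) = sqrt(168510 + 113*478) = sqrt(168510 + 54014) = sqrt(222524) = 2*sqrt(55631)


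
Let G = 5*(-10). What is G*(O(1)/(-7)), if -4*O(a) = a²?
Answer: -25/14 ≈ -1.7857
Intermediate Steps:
O(a) = -a²/4
G = -50
G*(O(1)/(-7)) = -50*(-¼*1²)/(-7) = -50*(-¼*1)*(-1)/7 = -(-25)*(-1)/(2*7) = -50*1/28 = -25/14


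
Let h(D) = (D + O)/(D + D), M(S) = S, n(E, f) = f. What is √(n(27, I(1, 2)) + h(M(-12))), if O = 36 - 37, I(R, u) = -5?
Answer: I*√642/12 ≈ 2.1115*I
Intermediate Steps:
O = -1
h(D) = (-1 + D)/(2*D) (h(D) = (D - 1)/(D + D) = (-1 + D)/((2*D)) = (-1 + D)*(1/(2*D)) = (-1 + D)/(2*D))
√(n(27, I(1, 2)) + h(M(-12))) = √(-5 + (½)*(-1 - 12)/(-12)) = √(-5 + (½)*(-1/12)*(-13)) = √(-5 + 13/24) = √(-107/24) = I*√642/12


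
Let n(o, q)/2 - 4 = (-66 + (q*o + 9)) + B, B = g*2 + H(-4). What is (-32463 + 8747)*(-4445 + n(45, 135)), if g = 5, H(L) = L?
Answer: -180502476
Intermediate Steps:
B = 6 (B = 5*2 - 4 = 10 - 4 = 6)
n(o, q) = -94 + 2*o*q (n(o, q) = 8 + 2*((-66 + (q*o + 9)) + 6) = 8 + 2*((-66 + (o*q + 9)) + 6) = 8 + 2*((-66 + (9 + o*q)) + 6) = 8 + 2*((-57 + o*q) + 6) = 8 + 2*(-51 + o*q) = 8 + (-102 + 2*o*q) = -94 + 2*o*q)
(-32463 + 8747)*(-4445 + n(45, 135)) = (-32463 + 8747)*(-4445 + (-94 + 2*45*135)) = -23716*(-4445 + (-94 + 12150)) = -23716*(-4445 + 12056) = -23716*7611 = -180502476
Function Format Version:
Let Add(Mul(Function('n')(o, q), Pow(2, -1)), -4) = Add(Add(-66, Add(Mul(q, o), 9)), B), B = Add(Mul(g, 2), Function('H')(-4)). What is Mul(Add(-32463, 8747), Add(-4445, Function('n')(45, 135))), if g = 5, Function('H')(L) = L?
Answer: -180502476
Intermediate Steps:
B = 6 (B = Add(Mul(5, 2), -4) = Add(10, -4) = 6)
Function('n')(o, q) = Add(-94, Mul(2, o, q)) (Function('n')(o, q) = Add(8, Mul(2, Add(Add(-66, Add(Mul(q, o), 9)), 6))) = Add(8, Mul(2, Add(Add(-66, Add(Mul(o, q), 9)), 6))) = Add(8, Mul(2, Add(Add(-66, Add(9, Mul(o, q))), 6))) = Add(8, Mul(2, Add(Add(-57, Mul(o, q)), 6))) = Add(8, Mul(2, Add(-51, Mul(o, q)))) = Add(8, Add(-102, Mul(2, o, q))) = Add(-94, Mul(2, o, q)))
Mul(Add(-32463, 8747), Add(-4445, Function('n')(45, 135))) = Mul(Add(-32463, 8747), Add(-4445, Add(-94, Mul(2, 45, 135)))) = Mul(-23716, Add(-4445, Add(-94, 12150))) = Mul(-23716, Add(-4445, 12056)) = Mul(-23716, 7611) = -180502476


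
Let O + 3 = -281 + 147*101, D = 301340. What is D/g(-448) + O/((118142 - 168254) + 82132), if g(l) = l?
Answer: -602648911/896560 ≈ -672.18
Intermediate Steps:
O = 14563 (O = -3 + (-281 + 147*101) = -3 + (-281 + 14847) = -3 + 14566 = 14563)
D/g(-448) + O/((118142 - 168254) + 82132) = 301340/(-448) + 14563/((118142 - 168254) + 82132) = 301340*(-1/448) + 14563/(-50112 + 82132) = -75335/112 + 14563/32020 = -602648911/896560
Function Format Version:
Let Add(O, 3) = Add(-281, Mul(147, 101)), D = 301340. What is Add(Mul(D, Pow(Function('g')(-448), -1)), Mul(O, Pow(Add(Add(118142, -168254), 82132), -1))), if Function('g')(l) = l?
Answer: Rational(-602648911, 896560) ≈ -672.18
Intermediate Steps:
O = 14563 (O = Add(-3, Add(-281, Mul(147, 101))) = Add(-3, Add(-281, 14847)) = Add(-3, 14566) = 14563)
Add(Mul(D, Pow(Function('g')(-448), -1)), Mul(O, Pow(Add(Add(118142, -168254), 82132), -1))) = Add(Mul(301340, Pow(-448, -1)), Mul(14563, Pow(Add(Add(118142, -168254), 82132), -1))) = Add(Mul(301340, Rational(-1, 448)), Mul(14563, Pow(Add(-50112, 82132), -1))) = Add(Rational(-75335, 112), Mul(14563, Pow(32020, -1))) = Add(Rational(-75335, 112), Mul(14563, Rational(1, 32020))) = Add(Rational(-75335, 112), Rational(14563, 32020)) = Rational(-602648911, 896560)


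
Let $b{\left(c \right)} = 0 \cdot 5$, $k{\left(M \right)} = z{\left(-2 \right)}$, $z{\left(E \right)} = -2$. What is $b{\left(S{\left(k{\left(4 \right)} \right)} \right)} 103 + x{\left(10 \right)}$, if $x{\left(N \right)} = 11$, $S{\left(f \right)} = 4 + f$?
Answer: $11$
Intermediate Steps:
$k{\left(M \right)} = -2$
$b{\left(c \right)} = 0$
$b{\left(S{\left(k{\left(4 \right)} \right)} \right)} 103 + x{\left(10 \right)} = 0 \cdot 103 + 11 = 0 + 11 = 11$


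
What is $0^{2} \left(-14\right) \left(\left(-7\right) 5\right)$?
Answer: $0$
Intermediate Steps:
$0^{2} \left(-14\right) \left(\left(-7\right) 5\right) = 0 \left(-14\right) \left(-35\right) = 0 \left(-35\right) = 0$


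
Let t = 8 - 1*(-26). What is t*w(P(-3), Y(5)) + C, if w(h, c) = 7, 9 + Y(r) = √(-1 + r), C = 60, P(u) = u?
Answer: 298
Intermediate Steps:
Y(r) = -9 + √(-1 + r)
t = 34 (t = 8 + 26 = 34)
t*w(P(-3), Y(5)) + C = 34*7 + 60 = 238 + 60 = 298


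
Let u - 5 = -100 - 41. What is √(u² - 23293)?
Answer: 3*I*√533 ≈ 69.26*I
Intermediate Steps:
u = -136 (u = 5 + (-100 - 41) = 5 - 141 = -136)
√(u² - 23293) = √((-136)² - 23293) = √(18496 - 23293) = √(-4797) = 3*I*√533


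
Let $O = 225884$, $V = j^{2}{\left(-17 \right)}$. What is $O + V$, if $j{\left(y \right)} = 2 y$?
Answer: $227040$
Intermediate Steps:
$V = 1156$ ($V = \left(2 \left(-17\right)\right)^{2} = \left(-34\right)^{2} = 1156$)
$O + V = 225884 + 1156 = 227040$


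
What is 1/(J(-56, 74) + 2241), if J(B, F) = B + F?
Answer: 1/2259 ≈ 0.00044267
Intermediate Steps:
1/(J(-56, 74) + 2241) = 1/((-56 + 74) + 2241) = 1/(18 + 2241) = 1/2259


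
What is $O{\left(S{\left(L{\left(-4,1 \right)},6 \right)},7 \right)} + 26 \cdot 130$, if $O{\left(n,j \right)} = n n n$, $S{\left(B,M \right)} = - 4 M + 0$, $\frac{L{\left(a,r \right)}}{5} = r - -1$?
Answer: $-10444$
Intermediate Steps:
$L{\left(a,r \right)} = 5 + 5 r$ ($L{\left(a,r \right)} = 5 \left(r - -1\right) = 5 \left(r + 1\right) = 5 \left(1 + r\right) = 5 + 5 r$)
$S{\left(B,M \right)} = - 4 M$
$O{\left(n,j \right)} = n^{3}$ ($O{\left(n,j \right)} = n^{2} n = n^{3}$)
$O{\left(S{\left(L{\left(-4,1 \right)},6 \right)},7 \right)} + 26 \cdot 130 = \left(\left(-4\right) 6\right)^{3} + 26 \cdot 130 = \left(-24\right)^{3} + 3380 = -13824 + 3380 = -10444$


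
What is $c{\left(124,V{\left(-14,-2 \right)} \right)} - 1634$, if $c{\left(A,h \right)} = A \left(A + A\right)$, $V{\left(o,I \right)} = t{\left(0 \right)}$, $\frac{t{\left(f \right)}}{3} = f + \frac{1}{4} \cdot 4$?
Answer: $29118$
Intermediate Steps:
$t{\left(f \right)} = 3 + 3 f$ ($t{\left(f \right)} = 3 \left(f + \frac{1}{4} \cdot 4\right) = 3 \left(f + 1\right) = 3 \left(1 + f\right) = 3 + 3 f$)
$V{\left(o,I \right)} = 3$ ($V{\left(o,I \right)} = 3 + 3 \cdot 0 = 3 + 0 = 3$)
$c{\left(A,h \right)} = 2 A^{2}$ ($c{\left(A,h \right)} = A 2 A = 2 A^{2}$)
$c{\left(124,V{\left(-14,-2 \right)} \right)} - 1634 = 2 \cdot 124^{2} - 1634 = 2 \cdot 15376 - 1634 = 30752 - 1634 = 29118$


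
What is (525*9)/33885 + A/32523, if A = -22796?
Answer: -4583491/8163273 ≈ -0.56148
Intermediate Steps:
(525*9)/33885 + A/32523 = (525*9)/33885 - 22796/32523 = 4725*(1/33885) - 22796*1/32523 = 35/251 - 22796/32523 = -4583491/8163273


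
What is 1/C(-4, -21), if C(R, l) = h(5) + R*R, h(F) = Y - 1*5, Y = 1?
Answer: 1/12 ≈ 0.083333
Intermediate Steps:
h(F) = -4 (h(F) = 1 - 1*5 = 1 - 5 = -4)
C(R, l) = -4 + R**2 (C(R, l) = -4 + R*R = -4 + R**2)
1/C(-4, -21) = 1/(-4 + (-4)**2) = 1/(-4 + 16) = 1/12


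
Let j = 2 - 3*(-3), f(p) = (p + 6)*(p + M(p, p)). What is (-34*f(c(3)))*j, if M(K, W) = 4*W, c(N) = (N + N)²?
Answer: -2827440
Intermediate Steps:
c(N) = 4*N² (c(N) = (2*N)² = 4*N²)
f(p) = 5*p*(6 + p) (f(p) = (p + 6)*(p + 4*p) = (6 + p)*(5*p) = 5*p*(6 + p))
j = 11 (j = 2 + 9 = 11)
(-34*f(c(3)))*j = -170*4*3²*(6 + 4*3²)*11 = -170*4*9*(6 + 4*9)*11 = -170*36*(6 + 36)*11 = -170*36*42*11 = -34*7560*11 = -257040*11 = -2827440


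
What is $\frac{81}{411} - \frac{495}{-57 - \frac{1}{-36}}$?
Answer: $\frac{2496717}{280987} \approx 8.8855$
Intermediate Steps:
$\frac{81}{411} - \frac{495}{-57 - \frac{1}{-36}} = 81 \cdot \frac{1}{411} - \frac{495}{-57 - - \frac{1}{36}} = \frac{27}{137} - \frac{495}{-57 + \frac{1}{36}} = \frac{27}{137} - \frac{495}{- \frac{2051}{36}} = \frac{27}{137} - - \frac{17820}{2051} = \frac{27}{137} + \frac{17820}{2051} = \frac{2496717}{280987}$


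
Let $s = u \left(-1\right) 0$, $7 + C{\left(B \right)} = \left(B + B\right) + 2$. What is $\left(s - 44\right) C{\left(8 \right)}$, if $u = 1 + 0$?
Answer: $-484$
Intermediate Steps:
$u = 1$
$C{\left(B \right)} = -5 + 2 B$ ($C{\left(B \right)} = -7 + \left(\left(B + B\right) + 2\right) = -7 + \left(2 B + 2\right) = -7 + \left(2 + 2 B\right) = -5 + 2 B$)
$s = 0$ ($s = 1 \left(-1\right) 0 = \left(-1\right) 0 = 0$)
$\left(s - 44\right) C{\left(8 \right)} = \left(0 - 44\right) \left(-5 + 2 \cdot 8\right) = - 44 \left(-5 + 16\right) = \left(-44\right) 11 = -484$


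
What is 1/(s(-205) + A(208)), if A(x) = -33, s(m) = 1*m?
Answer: -1/238 ≈ -0.0042017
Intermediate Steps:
s(m) = m
1/(s(-205) + A(208)) = 1/(-205 - 33) = 1/(-238) = -1/238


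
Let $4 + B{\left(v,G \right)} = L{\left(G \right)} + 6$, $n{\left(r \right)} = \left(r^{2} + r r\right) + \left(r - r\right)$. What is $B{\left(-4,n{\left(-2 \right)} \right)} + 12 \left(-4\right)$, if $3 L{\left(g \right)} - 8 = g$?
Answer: $- \frac{122}{3} \approx -40.667$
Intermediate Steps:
$L{\left(g \right)} = \frac{8}{3} + \frac{g}{3}$
$n{\left(r \right)} = 2 r^{2}$ ($n{\left(r \right)} = \left(r^{2} + r^{2}\right) + 0 = 2 r^{2} + 0 = 2 r^{2}$)
$B{\left(v,G \right)} = \frac{14}{3} + \frac{G}{3}$ ($B{\left(v,G \right)} = -4 + \left(\left(\frac{8}{3} + \frac{G}{3}\right) + 6\right) = -4 + \left(\frac{26}{3} + \frac{G}{3}\right) = \frac{14}{3} + \frac{G}{3}$)
$B{\left(-4,n{\left(-2 \right)} \right)} + 12 \left(-4\right) = \left(\frac{14}{3} + \frac{2 \left(-2\right)^{2}}{3}\right) + 12 \left(-4\right) = \left(\frac{14}{3} + \frac{2 \cdot 4}{3}\right) - 48 = \left(\frac{14}{3} + \frac{1}{3} \cdot 8\right) - 48 = \left(\frac{14}{3} + \frac{8}{3}\right) - 48 = \frac{22}{3} - 48 = - \frac{122}{3}$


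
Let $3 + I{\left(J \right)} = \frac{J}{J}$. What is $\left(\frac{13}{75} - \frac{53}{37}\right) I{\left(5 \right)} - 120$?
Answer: $- \frac{326012}{2775} \approx -117.48$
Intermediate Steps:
$I{\left(J \right)} = -2$ ($I{\left(J \right)} = -3 + \frac{J}{J} = -3 + 1 = -2$)
$\left(\frac{13}{75} - \frac{53}{37}\right) I{\left(5 \right)} - 120 = \left(\frac{13}{75} - \frac{53}{37}\right) \left(-2\right) - 120 = \left(- \frac{3494}{2775}\right) \left(-2\right) - 120 = \frac{6988}{2775} - 120 = - \frac{326012}{2775}$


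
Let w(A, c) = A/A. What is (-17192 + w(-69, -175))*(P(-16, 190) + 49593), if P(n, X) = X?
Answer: -855819553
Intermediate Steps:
w(A, c) = 1
(-17192 + w(-69, -175))*(P(-16, 190) + 49593) = (-17192 + 1)*(190 + 49593) = -17191*49783 = -855819553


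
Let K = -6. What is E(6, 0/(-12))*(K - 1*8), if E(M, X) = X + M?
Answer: -84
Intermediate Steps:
E(M, X) = M + X
E(6, 0/(-12))*(K - 1*8) = (6 + 0/(-12))*(-6 - 1*8) = (6 + 0*(-1/12))*(-6 - 8) = (6 + 0)*(-14) = 6*(-14) = -84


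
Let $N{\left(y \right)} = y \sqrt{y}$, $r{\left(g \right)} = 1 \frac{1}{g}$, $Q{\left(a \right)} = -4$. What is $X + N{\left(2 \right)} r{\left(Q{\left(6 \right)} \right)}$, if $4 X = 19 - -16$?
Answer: $\frac{35}{4} - \frac{\sqrt{2}}{2} \approx 8.0429$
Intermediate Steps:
$X = \frac{35}{4}$ ($X = \frac{19 - -16}{4} = \frac{19 + 16}{4} = \frac{1}{4} \cdot 35 = \frac{35}{4} \approx 8.75$)
$r{\left(g \right)} = \frac{1}{g}$
$N{\left(y \right)} = y^{\frac{3}{2}}$
$X + N{\left(2 \right)} r{\left(Q{\left(6 \right)} \right)} = \frac{35}{4} + \frac{2^{\frac{3}{2}}}{-4} = \frac{35}{4} + 2 \sqrt{2} \left(- \frac{1}{4}\right) = \frac{35}{4} - \frac{\sqrt{2}}{2}$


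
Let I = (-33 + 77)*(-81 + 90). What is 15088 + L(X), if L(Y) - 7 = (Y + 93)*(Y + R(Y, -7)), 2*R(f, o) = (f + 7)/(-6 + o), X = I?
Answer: 402319/2 ≈ 2.0116e+5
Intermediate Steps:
I = 396 (I = 44*9 = 396)
X = 396
R(f, o) = (7 + f)/(2*(-6 + o)) (R(f, o) = ((f + 7)/(-6 + o))/2 = ((7 + f)/(-6 + o))/2 = (7 + f)/(2*(-6 + o)))
L(Y) = 7 + (93 + Y)*(-7/26 + 25*Y/26) (L(Y) = 7 + (Y + 93)*(Y + (7 + Y)/(2*(-6 - 7))) = 7 + (93 + Y)*(Y + (½)*(7 + Y)/(-13)) = 7 + (93 + Y)*(Y + (½)*(-1/13)*(7 + Y)) = 7 + (93 + Y)*(Y + (-7/26 - Y/26)) = 7 + (93 + Y)*(-7/26 + 25*Y/26))
15088 + L(X) = 15088 + (-469/26 + (25/26)*396² + (1159/13)*396) = 15088 + (-469/26 + (25/26)*156816 + 458964/13) = 15088 + (-469/26 + 1960200/13 + 458964/13) = 15088 + 372143/2 = 402319/2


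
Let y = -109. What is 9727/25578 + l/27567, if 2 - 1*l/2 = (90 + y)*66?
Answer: 36932905/78345414 ≈ 0.47141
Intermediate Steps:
l = 2512 (l = 4 - 2*(90 - 109)*66 = 4 - (-38)*66 = 4 - 2*(-1254) = 4 + 2508 = 2512)
9727/25578 + l/27567 = 9727/25578 + 2512/27567 = 36932905/78345414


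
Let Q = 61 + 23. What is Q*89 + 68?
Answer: 7544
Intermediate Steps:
Q = 84
Q*89 + 68 = 84*89 + 68 = 7476 + 68 = 7544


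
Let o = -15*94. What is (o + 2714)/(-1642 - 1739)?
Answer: -1304/3381 ≈ -0.38568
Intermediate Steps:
o = -1410
(o + 2714)/(-1642 - 1739) = (-1410 + 2714)/(-1642 - 1739) = 1304/(-3381) = 1304*(-1/3381) = -1304/3381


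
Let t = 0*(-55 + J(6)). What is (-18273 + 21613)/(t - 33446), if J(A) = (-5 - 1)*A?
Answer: -1670/16723 ≈ -0.099862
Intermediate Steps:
J(A) = -6*A
t = 0 (t = 0*(-55 - 6*6) = 0*(-55 - 36) = 0*(-91) = 0)
(-18273 + 21613)/(t - 33446) = (-18273 + 21613)/(0 - 33446) = 3340/(-33446) = 3340*(-1/33446) = -1670/16723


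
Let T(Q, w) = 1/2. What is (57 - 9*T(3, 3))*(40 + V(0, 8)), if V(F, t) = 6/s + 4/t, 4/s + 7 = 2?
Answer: 3465/2 ≈ 1732.5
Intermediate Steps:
s = -⅘ (s = 4/(-7 + 2) = 4/(-5) = 4*(-⅕) = -⅘ ≈ -0.80000)
T(Q, w) = ½
V(F, t) = -15/2 + 4/t (V(F, t) = 6/(-⅘) + 4/t = 6*(-5/4) + 4/t = -15/2 + 4/t)
(57 - 9*T(3, 3))*(40 + V(0, 8)) = (57 - 9*½)*(40 + (-15/2 + 4/8)) = (57 - 9/2)*(40 + (-15/2 + 4*(⅛))) = 105*(40 + (-15/2 + ½))/2 = 105*(40 - 7)/2 = (105/2)*33 = 3465/2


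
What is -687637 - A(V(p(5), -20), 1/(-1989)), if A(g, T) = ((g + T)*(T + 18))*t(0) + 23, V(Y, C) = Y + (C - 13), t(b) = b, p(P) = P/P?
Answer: -687660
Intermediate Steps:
p(P) = 1
V(Y, C) = -13 + C + Y (V(Y, C) = Y + (-13 + C) = -13 + C + Y)
A(g, T) = 23 (A(g, T) = ((g + T)*(T + 18))*0 + 23 = ((T + g)*(18 + T))*0 + 23 = ((18 + T)*(T + g))*0 + 23 = 0 + 23 = 23)
-687637 - A(V(p(5), -20), 1/(-1989)) = -687637 - 1*23 = -687637 - 23 = -687660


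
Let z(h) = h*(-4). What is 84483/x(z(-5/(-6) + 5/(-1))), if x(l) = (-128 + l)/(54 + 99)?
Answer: -38777697/334 ≈ -1.1610e+5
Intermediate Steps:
z(h) = -4*h
x(l) = -128/153 + l/153 (x(l) = (-128 + l)/153 = (-128 + l)*(1/153) = -128/153 + l/153)
84483/x(z(-5/(-6) + 5/(-1))) = 84483/(-128/153 + (-4*(-5/(-6) + 5/(-1)))/153) = 84483/(-128/153 + (-4*(-5*(-1/6) + 5*(-1)))/153) = 84483/(-128/153 + (-4*(5/6 - 5))/153) = 84483/(-128/153 + (-4*(-25/6))/153) = 84483/(-128/153 + (1/153)*(50/3)) = 84483/(-128/153 + 50/459) = 84483/(-334/459) = 84483*(-459/334) = -38777697/334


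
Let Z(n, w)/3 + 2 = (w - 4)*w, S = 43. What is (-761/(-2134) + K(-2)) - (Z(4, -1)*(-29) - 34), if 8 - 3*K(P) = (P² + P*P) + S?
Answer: 1799111/6402 ≈ 281.02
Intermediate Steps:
K(P) = -35/3 - 2*P²/3 (K(P) = 8/3 - ((P² + P*P) + 43)/3 = 8/3 - ((P² + P²) + 43)/3 = 8/3 - (2*P² + 43)/3 = 8/3 - (43 + 2*P²)/3 = 8/3 + (-43/3 - 2*P²/3) = -35/3 - 2*P²/3)
Z(n, w) = -6 + 3*w*(-4 + w) (Z(n, w) = -6 + 3*((w - 4)*w) = -6 + 3*((-4 + w)*w) = -6 + 3*(w*(-4 + w)) = -6 + 3*w*(-4 + w))
(-761/(-2134) + K(-2)) - (Z(4, -1)*(-29) - 34) = (-761/(-2134) + (-35/3 - ⅔*(-2)²)) - ((-6 - 12*(-1) + 3*(-1)²)*(-29) - 34) = (-761*(-1/2134) + (-35/3 - ⅔*4)) - ((-6 + 12 + 3*1)*(-29) - 34) = (761/2134 + (-35/3 - 8/3)) - ((-6 + 12 + 3)*(-29) - 34) = (761/2134 - 43/3) - (9*(-29) - 34) = -89479/6402 - (-261 - 34) = -89479/6402 - 1*(-295) = -89479/6402 + 295 = 1799111/6402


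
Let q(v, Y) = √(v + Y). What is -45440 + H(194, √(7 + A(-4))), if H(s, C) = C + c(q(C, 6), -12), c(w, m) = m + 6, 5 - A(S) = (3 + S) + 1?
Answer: -45446 + 2*√3 ≈ -45443.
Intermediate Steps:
q(v, Y) = √(Y + v)
A(S) = 1 - S (A(S) = 5 - ((3 + S) + 1) = 5 - (4 + S) = 5 + (-4 - S) = 1 - S)
c(w, m) = 6 + m
H(s, C) = -6 + C (H(s, C) = C + (6 - 12) = C - 6 = -6 + C)
-45440 + H(194, √(7 + A(-4))) = -45440 + (-6 + √(7 + (1 - 1*(-4)))) = -45440 + (-6 + √(7 + (1 + 4))) = -45440 + (-6 + √(7 + 5)) = -45440 + (-6 + √12) = -45440 + (-6 + 2*√3) = -45446 + 2*√3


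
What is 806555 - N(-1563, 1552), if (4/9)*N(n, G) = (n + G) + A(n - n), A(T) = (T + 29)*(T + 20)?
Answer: 3221099/4 ≈ 8.0528e+5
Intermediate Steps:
A(T) = (20 + T)*(29 + T) (A(T) = (29 + T)*(20 + T) = (20 + T)*(29 + T))
N(n, G) = 1305 + 9*G/4 + 9*n/4 (N(n, G) = 9*((n + G) + (580 + (n - n)² + 49*(n - n)))/4 = 9*((G + n) + (580 + 0² + 49*0))/4 = 9*((G + n) + (580 + 0 + 0))/4 = 9*((G + n) + 580)/4 = 9*(580 + G + n)/4 = 1305 + 9*G/4 + 9*n/4)
806555 - N(-1563, 1552) = 806555 - (1305 + (9/4)*1552 + (9/4)*(-1563)) = 806555 - (1305 + 3492 - 14067/4) = 806555 - 1*5121/4 = 806555 - 5121/4 = 3221099/4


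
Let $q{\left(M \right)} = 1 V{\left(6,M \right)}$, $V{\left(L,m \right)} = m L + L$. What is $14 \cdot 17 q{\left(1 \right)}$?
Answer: $2856$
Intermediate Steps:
$V{\left(L,m \right)} = L + L m$ ($V{\left(L,m \right)} = L m + L = L + L m$)
$q{\left(M \right)} = 6 + 6 M$ ($q{\left(M \right)} = 1 \cdot 6 \left(1 + M\right) = 1 \left(6 + 6 M\right) = 6 + 6 M$)
$14 \cdot 17 q{\left(1 \right)} = 14 \cdot 17 \left(6 + 6 \cdot 1\right) = 238 \left(6 + 6\right) = 238 \cdot 12 = 2856$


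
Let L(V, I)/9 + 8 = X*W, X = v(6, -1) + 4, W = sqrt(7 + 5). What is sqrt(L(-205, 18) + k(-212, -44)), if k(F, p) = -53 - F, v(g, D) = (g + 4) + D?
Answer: sqrt(87 + 234*sqrt(3)) ≈ 22.188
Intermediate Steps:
v(g, D) = 4 + D + g (v(g, D) = (4 + g) + D = 4 + D + g)
W = 2*sqrt(3) (W = sqrt(12) = 2*sqrt(3) ≈ 3.4641)
X = 13 (X = (4 - 1 + 6) + 4 = 9 + 4 = 13)
L(V, I) = -72 + 234*sqrt(3) (L(V, I) = -72 + 9*(13*(2*sqrt(3))) = -72 + 9*(26*sqrt(3)) = -72 + 234*sqrt(3))
sqrt(L(-205, 18) + k(-212, -44)) = sqrt((-72 + 234*sqrt(3)) + (-53 - 1*(-212))) = sqrt((-72 + 234*sqrt(3)) + (-53 + 212)) = sqrt((-72 + 234*sqrt(3)) + 159) = sqrt(87 + 234*sqrt(3))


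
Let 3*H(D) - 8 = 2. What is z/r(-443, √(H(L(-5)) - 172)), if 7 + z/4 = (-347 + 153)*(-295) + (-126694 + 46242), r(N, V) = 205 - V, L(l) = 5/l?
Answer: -57143340/126581 - 92916*I*√1518/126581 ≈ -451.44 - 28.599*I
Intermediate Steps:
H(D) = 10/3 (H(D) = 8/3 + (⅓)*2 = 8/3 + ⅔ = 10/3)
z = -92916 (z = -28 + 4*((-347 + 153)*(-295) + (-126694 + 46242)) = -28 + 4*(-194*(-295) - 80452) = -28 + 4*(57230 - 80452) = -28 + 4*(-23222) = -28 - 92888 = -92916)
z/r(-443, √(H(L(-5)) - 172)) = -92916/(205 - √(10/3 - 172)) = -92916/(205 - √(-506/3)) = -92916/(205 - I*√1518/3)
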